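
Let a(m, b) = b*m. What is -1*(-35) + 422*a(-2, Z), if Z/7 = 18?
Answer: -106309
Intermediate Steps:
Z = 126 (Z = 7*18 = 126)
-1*(-35) + 422*a(-2, Z) = -1*(-35) + 422*(126*(-2)) = 35 + 422*(-252) = 35 - 106344 = -106309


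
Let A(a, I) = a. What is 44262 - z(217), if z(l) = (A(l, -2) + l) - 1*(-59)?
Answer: 43769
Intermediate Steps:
z(l) = 59 + 2*l (z(l) = (l + l) - 1*(-59) = 2*l + 59 = 59 + 2*l)
44262 - z(217) = 44262 - (59 + 2*217) = 44262 - (59 + 434) = 44262 - 1*493 = 44262 - 493 = 43769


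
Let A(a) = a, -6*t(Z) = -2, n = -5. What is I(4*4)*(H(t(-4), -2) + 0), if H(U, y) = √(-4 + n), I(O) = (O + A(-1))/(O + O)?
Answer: 45*I/32 ≈ 1.4063*I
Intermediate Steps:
t(Z) = ⅓ (t(Z) = -⅙*(-2) = ⅓)
I(O) = (-1 + O)/(2*O) (I(O) = (O - 1)/(O + O) = (-1 + O)/((2*O)) = (-1 + O)*(1/(2*O)) = (-1 + O)/(2*O))
H(U, y) = 3*I (H(U, y) = √(-4 - 5) = √(-9) = 3*I)
I(4*4)*(H(t(-4), -2) + 0) = ((-1 + 4*4)/(2*((4*4))))*(3*I + 0) = ((½)*(-1 + 16)/16)*(3*I) = ((½)*(1/16)*15)*(3*I) = 15*(3*I)/32 = 45*I/32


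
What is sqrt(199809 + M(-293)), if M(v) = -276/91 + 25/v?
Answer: 4*sqrt(8877819505282)/26663 ≈ 447.00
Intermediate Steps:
M(v) = -276/91 + 25/v (M(v) = -276*1/91 + 25/v = -276/91 + 25/v)
sqrt(199809 + M(-293)) = sqrt(199809 + (-276/91 + 25/(-293))) = sqrt(199809 + (-276/91 + 25*(-1/293))) = sqrt(199809 + (-276/91 - 25/293)) = sqrt(199809 - 83143/26663) = sqrt(5327424224/26663) = 4*sqrt(8877819505282)/26663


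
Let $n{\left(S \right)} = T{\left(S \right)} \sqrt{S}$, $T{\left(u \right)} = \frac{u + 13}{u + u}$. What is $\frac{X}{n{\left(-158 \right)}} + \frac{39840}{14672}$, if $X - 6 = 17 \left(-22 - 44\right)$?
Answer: $\frac{2490}{917} + \frac{2232 i \sqrt{158}}{145} \approx 2.7154 + 193.49 i$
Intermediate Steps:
$T{\left(u \right)} = \frac{13 + u}{2 u}$
$X = -1116$ ($X = 6 + 17 \left(-22 - 44\right) = 6 + 17 \left(-66\right) = 6 - 1122 = -1116$)
$n{\left(S \right)} = \frac{13 + S}{2 \sqrt{S}}$ ($n{\left(S \right)} = \frac{13 + S}{2 S} \sqrt{S} = \frac{13 + S}{2 \sqrt{S}}$)
$\frac{X}{n{\left(-158 \right)}} + \frac{39840}{14672} = - \frac{1116}{\frac{1}{2} \frac{1}{\sqrt{-158}} \left(13 - 158\right)} + \frac{39840}{14672} = - \frac{1116}{\frac{1}{2} \left(- \frac{i \sqrt{158}}{158}\right) \left(-145\right)} + 39840 \cdot \frac{1}{14672} = - \frac{1116}{\frac{145}{316} i \sqrt{158}} + \frac{2490}{917} = - 1116 \left(- \frac{2 i \sqrt{158}}{145}\right) + \frac{2490}{917} = \frac{2232 i \sqrt{158}}{145} + \frac{2490}{917} = \frac{2490}{917} + \frac{2232 i \sqrt{158}}{145}$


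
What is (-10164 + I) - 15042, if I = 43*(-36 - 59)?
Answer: -29291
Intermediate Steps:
I = -4085 (I = 43*(-95) = -4085)
(-10164 + I) - 15042 = (-10164 - 4085) - 15042 = -14249 - 15042 = -29291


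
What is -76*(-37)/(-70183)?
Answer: -2812/70183 ≈ -0.040067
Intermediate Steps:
-76*(-37)/(-70183) = 2812*(-1/70183) = -2812/70183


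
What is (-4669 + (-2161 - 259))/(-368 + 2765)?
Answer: -139/47 ≈ -2.9574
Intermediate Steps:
(-4669 + (-2161 - 259))/(-368 + 2765) = (-4669 - 2420)/2397 = -7089*1/2397 = -139/47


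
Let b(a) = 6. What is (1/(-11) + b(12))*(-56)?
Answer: -3640/11 ≈ -330.91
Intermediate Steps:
(1/(-11) + b(12))*(-56) = (1/(-11) + 6)*(-56) = (-1/11 + 6)*(-56) = (65/11)*(-56) = -3640/11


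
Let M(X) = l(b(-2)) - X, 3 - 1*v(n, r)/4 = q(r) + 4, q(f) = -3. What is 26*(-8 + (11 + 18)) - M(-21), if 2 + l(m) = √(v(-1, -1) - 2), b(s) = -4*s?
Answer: 527 - √6 ≈ 524.55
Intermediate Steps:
v(n, r) = 8 (v(n, r) = 12 - 4*(-3 + 4) = 12 - 4*1 = 12 - 4 = 8)
l(m) = -2 + √6 (l(m) = -2 + √(8 - 2) = -2 + √6)
M(X) = -2 + √6 - X (M(X) = (-2 + √6) - X = -2 + √6 - X)
26*(-8 + (11 + 18)) - M(-21) = 26*(-8 + (11 + 18)) - (-2 + √6 - 1*(-21)) = 26*(-8 + 29) - (-2 + √6 + 21) = 26*21 - (19 + √6) = 546 + (-19 - √6) = 527 - √6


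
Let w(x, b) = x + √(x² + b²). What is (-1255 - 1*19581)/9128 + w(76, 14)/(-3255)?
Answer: -2446961/1061130 - 2*√1493/3255 ≈ -2.3297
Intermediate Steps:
w(x, b) = x + √(b² + x²)
(-1255 - 1*19581)/9128 + w(76, 14)/(-3255) = (-1255 - 1*19581)/9128 + (76 + √(14² + 76²))/(-3255) = (-1255 - 19581)*(1/9128) + (76 + √(196 + 5776))*(-1/3255) = -20836*1/9128 + (76 + √5972)*(-1/3255) = -5209/2282 + (76 + 2*√1493)*(-1/3255) = -5209/2282 + (-76/3255 - 2*√1493/3255) = -2446961/1061130 - 2*√1493/3255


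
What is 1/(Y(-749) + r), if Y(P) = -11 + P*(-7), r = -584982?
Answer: -1/579750 ≈ -1.7249e-6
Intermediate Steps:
Y(P) = -11 - 7*P
1/(Y(-749) + r) = 1/((-11 - 7*(-749)) - 584982) = 1/((-11 + 5243) - 584982) = 1/(5232 - 584982) = 1/(-579750) = -1/579750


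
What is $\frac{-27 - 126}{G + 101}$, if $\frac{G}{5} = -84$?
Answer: $\frac{153}{319} \approx 0.47962$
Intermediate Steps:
$G = -420$ ($G = 5 \left(-84\right) = -420$)
$\frac{-27 - 126}{G + 101} = \frac{-27 - 126}{-420 + 101} = - \frac{153}{-319} = \left(-153\right) \left(- \frac{1}{319}\right) = \frac{153}{319}$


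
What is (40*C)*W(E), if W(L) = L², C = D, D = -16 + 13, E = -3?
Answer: -1080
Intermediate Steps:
D = -3
C = -3
(40*C)*W(E) = (40*(-3))*(-3)² = -120*9 = -1080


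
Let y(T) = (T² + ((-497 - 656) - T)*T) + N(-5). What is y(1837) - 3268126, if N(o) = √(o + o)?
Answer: -5386187 + I*√10 ≈ -5.3862e+6 + 3.1623*I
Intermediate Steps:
N(o) = √2*√o (N(o) = √(2*o) = √2*√o)
y(T) = T² + I*√10 + T*(-1153 - T) (y(T) = (T² + ((-497 - 656) - T)*T) + √2*√(-5) = (T² + (-1153 - T)*T) + √2*(I*√5) = (T² + T*(-1153 - T)) + I*√10 = T² + I*√10 + T*(-1153 - T))
y(1837) - 3268126 = (-1153*1837 + I*√10) - 3268126 = (-2118061 + I*√10) - 3268126 = -5386187 + I*√10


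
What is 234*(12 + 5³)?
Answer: 32058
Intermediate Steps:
234*(12 + 5³) = 234*(12 + 125) = 234*137 = 32058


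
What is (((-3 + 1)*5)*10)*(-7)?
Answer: 700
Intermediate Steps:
(((-3 + 1)*5)*10)*(-7) = (-2*5*10)*(-7) = -10*10*(-7) = -100*(-7) = 700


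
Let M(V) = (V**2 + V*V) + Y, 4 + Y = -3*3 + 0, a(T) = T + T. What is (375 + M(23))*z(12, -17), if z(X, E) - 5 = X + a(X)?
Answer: 58220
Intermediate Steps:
a(T) = 2*T
z(X, E) = 5 + 3*X (z(X, E) = 5 + (X + 2*X) = 5 + 3*X)
Y = -13 (Y = -4 + (-3*3 + 0) = -4 + (-9 + 0) = -4 - 9 = -13)
M(V) = -13 + 2*V**2 (M(V) = (V**2 + V*V) - 13 = (V**2 + V**2) - 13 = 2*V**2 - 13 = -13 + 2*V**2)
(375 + M(23))*z(12, -17) = (375 + (-13 + 2*23**2))*(5 + 3*12) = (375 + (-13 + 2*529))*(5 + 36) = (375 + (-13 + 1058))*41 = (375 + 1045)*41 = 1420*41 = 58220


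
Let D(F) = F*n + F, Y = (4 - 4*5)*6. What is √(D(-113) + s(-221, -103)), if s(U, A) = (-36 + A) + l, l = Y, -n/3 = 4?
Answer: 12*√7 ≈ 31.749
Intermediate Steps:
n = -12 (n = -3*4 = -12)
Y = -96 (Y = (4 - 20)*6 = -16*6 = -96)
l = -96
D(F) = -11*F (D(F) = F*(-12) + F = -12*F + F = -11*F)
s(U, A) = -132 + A (s(U, A) = (-36 + A) - 96 = -132 + A)
√(D(-113) + s(-221, -103)) = √(-11*(-113) + (-132 - 103)) = √(1243 - 235) = √1008 = 12*√7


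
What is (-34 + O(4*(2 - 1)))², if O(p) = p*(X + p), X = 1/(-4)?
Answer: 361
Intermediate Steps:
X = -¼ ≈ -0.25000
O(p) = p*(-¼ + p)
(-34 + O(4*(2 - 1)))² = (-34 + (4*(2 - 1))*(-¼ + 4*(2 - 1)))² = (-34 + (4*1)*(-¼ + 4*1))² = (-34 + 4*(-¼ + 4))² = (-34 + 4*(15/4))² = (-34 + 15)² = (-19)² = 361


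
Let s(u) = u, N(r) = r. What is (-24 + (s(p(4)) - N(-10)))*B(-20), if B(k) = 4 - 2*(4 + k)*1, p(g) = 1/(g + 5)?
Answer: -500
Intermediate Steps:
p(g) = 1/(5 + g)
B(k) = -4 - 2*k (B(k) = 4 + (-8 - 2*k)*1 = 4 + (-8 - 2*k) = -4 - 2*k)
(-24 + (s(p(4)) - N(-10)))*B(-20) = (-24 + (1/(5 + 4) - 1*(-10)))*(-4 - 2*(-20)) = (-24 + (1/9 + 10))*(-4 + 40) = (-24 + (⅑ + 10))*36 = (-24 + 91/9)*36 = -125/9*36 = -500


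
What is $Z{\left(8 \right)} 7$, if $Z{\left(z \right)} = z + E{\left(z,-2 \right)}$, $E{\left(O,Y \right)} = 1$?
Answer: $63$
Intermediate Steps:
$Z{\left(z \right)} = 1 + z$ ($Z{\left(z \right)} = z + 1 = 1 + z$)
$Z{\left(8 \right)} 7 = \left(1 + 8\right) 7 = 9 \cdot 7 = 63$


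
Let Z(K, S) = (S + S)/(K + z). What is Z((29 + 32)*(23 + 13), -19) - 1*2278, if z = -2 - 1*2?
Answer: -2496707/1096 ≈ -2278.0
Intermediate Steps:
z = -4 (z = -2 - 2 = -4)
Z(K, S) = 2*S/(-4 + K) (Z(K, S) = (S + S)/(K - 4) = (2*S)/(-4 + K) = 2*S/(-4 + K))
Z((29 + 32)*(23 + 13), -19) - 1*2278 = 2*(-19)/(-4 + (29 + 32)*(23 + 13)) - 1*2278 = 2*(-19)/(-4 + 61*36) - 2278 = 2*(-19)/(-4 + 2196) - 2278 = 2*(-19)/2192 - 2278 = 2*(-19)*(1/2192) - 2278 = -19/1096 - 2278 = -2496707/1096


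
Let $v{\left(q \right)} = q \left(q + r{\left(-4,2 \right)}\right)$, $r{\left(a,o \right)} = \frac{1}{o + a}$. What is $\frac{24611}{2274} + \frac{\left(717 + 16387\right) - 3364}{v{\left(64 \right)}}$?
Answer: $\frac{16407983}{1155192} \approx 14.204$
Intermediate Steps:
$r{\left(a,o \right)} = \frac{1}{a + o}$
$v{\left(q \right)} = q \left(- \frac{1}{2} + q\right)$ ($v{\left(q \right)} = q \left(q + \frac{1}{-4 + 2}\right) = q \left(q + \frac{1}{-2}\right) = q \left(q - \frac{1}{2}\right) = q \left(- \frac{1}{2} + q\right)$)
$\frac{24611}{2274} + \frac{\left(717 + 16387\right) - 3364}{v{\left(64 \right)}} = \frac{24611}{2274} + \frac{\left(717 + 16387\right) - 3364}{64 \left(- \frac{1}{2} + 64\right)} = 24611 \cdot \frac{1}{2274} + \frac{17104 - 3364}{64 \cdot \frac{127}{2}} = \frac{24611}{2274} + \frac{13740}{4064} = \frac{24611}{2274} + 13740 \cdot \frac{1}{4064} = \frac{24611}{2274} + \frac{3435}{1016} = \frac{16407983}{1155192}$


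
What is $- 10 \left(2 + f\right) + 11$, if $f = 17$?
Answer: $-179$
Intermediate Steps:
$- 10 \left(2 + f\right) + 11 = - 10 \left(2 + 17\right) + 11 = \left(-10\right) 19 + 11 = -190 + 11 = -179$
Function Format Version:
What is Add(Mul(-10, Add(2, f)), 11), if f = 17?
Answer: -179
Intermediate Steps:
Add(Mul(-10, Add(2, f)), 11) = Add(Mul(-10, Add(2, 17)), 11) = Add(Mul(-10, 19), 11) = Add(-190, 11) = -179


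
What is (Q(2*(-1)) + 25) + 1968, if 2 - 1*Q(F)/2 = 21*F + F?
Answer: 2085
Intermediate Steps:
Q(F) = 4 - 44*F (Q(F) = 4 - 2*(21*F + F) = 4 - 44*F)
(Q(2*(-1)) + 25) + 1968 = ((4 - 88*(-1)) + 25) + 1968 = ((4 - 44*(-2)) + 25) + 1968 = ((4 + 88) + 25) + 1968 = (92 + 25) + 1968 = 117 + 1968 = 2085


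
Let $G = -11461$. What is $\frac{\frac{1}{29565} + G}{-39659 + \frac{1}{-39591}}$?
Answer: $\frac{745288398568}{2578954079475} \approx 0.28899$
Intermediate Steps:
$\frac{\frac{1}{29565} + G}{-39659 + \frac{1}{-39591}} = \frac{\frac{1}{29565} - 11461}{-39659 + \frac{1}{-39591}} = \frac{\frac{1}{29565} - 11461}{-39659 - \frac{1}{39591}} = - \frac{338844464}{29565 \left(- \frac{1570139470}{39591}\right)} = \left(- \frac{338844464}{29565}\right) \left(- \frac{39591}{1570139470}\right) = \frac{745288398568}{2578954079475}$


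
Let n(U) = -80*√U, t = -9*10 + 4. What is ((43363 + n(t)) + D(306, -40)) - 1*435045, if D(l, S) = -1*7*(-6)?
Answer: -391640 - 80*I*√86 ≈ -3.9164e+5 - 741.89*I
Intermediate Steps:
D(l, S) = 42 (D(l, S) = -7*(-6) = 42)
t = -86 (t = -90 + 4 = -86)
((43363 + n(t)) + D(306, -40)) - 1*435045 = ((43363 - 80*I*√86) + 42) - 1*435045 = ((43363 - 80*I*√86) + 42) - 435045 = (43405 - 80*I*√86) - 435045 = -391640 - 80*I*√86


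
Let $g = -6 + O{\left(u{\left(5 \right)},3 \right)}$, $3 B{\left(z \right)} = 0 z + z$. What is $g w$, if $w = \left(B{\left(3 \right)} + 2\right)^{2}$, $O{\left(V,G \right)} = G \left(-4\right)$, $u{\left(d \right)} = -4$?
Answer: $-162$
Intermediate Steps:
$B{\left(z \right)} = \frac{z}{3}$ ($B{\left(z \right)} = \frac{0 z + z}{3} = \frac{0 + z}{3} = \frac{z}{3}$)
$O{\left(V,G \right)} = - 4 G$
$g = -18$ ($g = -6 - 12 = -18$)
$w = 9$ ($w = \left(\frac{1}{3} \cdot 3 + 2\right)^{2} = \left(1 + 2\right)^{2} = 3^{2} = 9$)
$g w = \left(-18\right) 9 = -162$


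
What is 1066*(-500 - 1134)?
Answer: -1741844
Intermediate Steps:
1066*(-500 - 1134) = 1066*(-1634) = -1741844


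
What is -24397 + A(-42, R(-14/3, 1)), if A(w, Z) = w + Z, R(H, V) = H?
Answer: -73331/3 ≈ -24444.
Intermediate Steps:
A(w, Z) = Z + w
-24397 + A(-42, R(-14/3, 1)) = -24397 + (-14/3 - 42) = -24397 - 140/3 = -73331/3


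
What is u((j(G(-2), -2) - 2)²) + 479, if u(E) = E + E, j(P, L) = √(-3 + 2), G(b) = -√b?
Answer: 485 - 8*I ≈ 485.0 - 8.0*I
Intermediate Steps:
j(P, L) = I (j(P, L) = √(-1) = I)
u(E) = 2*E
u((j(G(-2), -2) - 2)²) + 479 = 2*(I - 2)² + 479 = 2*(-2 + I)² + 479 = 479 + 2*(-2 + I)²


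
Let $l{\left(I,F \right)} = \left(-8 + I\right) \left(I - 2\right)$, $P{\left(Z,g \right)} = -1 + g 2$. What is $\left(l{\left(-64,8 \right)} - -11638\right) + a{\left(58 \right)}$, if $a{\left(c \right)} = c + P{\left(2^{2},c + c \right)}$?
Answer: $16679$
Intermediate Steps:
$P{\left(Z,g \right)} = -1 + 2 g$
$l{\left(I,F \right)} = \left(-8 + I\right) \left(-2 + I\right)$
$a{\left(c \right)} = -1 + 5 c$ ($a{\left(c \right)} = c + \left(-1 + 2 \left(c + c\right)\right) = c + \left(-1 + 2 \cdot 2 c\right) = c + \left(-1 + 4 c\right) = -1 + 5 c$)
$\left(l{\left(-64,8 \right)} - -11638\right) + a{\left(58 \right)} = \left(\left(16 + \left(-64\right)^{2} - -640\right) - -11638\right) + \left(-1 + 5 \cdot 58\right) = \left(\left(16 + 4096 + 640\right) + 11638\right) + \left(-1 + 290\right) = \left(4752 + 11638\right) + 289 = 16390 + 289 = 16679$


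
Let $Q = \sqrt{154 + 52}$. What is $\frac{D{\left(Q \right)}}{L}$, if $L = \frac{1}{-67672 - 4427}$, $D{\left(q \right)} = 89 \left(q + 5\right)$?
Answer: $-32084055 - 6416811 \sqrt{206} \approx -1.2418 \cdot 10^{8}$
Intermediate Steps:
$Q = \sqrt{206} \approx 14.353$
$D{\left(q \right)} = 445 + 89 q$ ($D{\left(q \right)} = 89 \left(5 + q\right) = 445 + 89 q$)
$L = - \frac{1}{72099}$ ($L = \frac{1}{-72099} = - \frac{1}{72099} \approx -1.387 \cdot 10^{-5}$)
$\frac{D{\left(Q \right)}}{L} = \frac{445 + 89 \sqrt{206}}{- \frac{1}{72099}} = \left(445 + 89 \sqrt{206}\right) \left(-72099\right) = -32084055 - 6416811 \sqrt{206}$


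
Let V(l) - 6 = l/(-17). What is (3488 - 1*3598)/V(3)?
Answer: -170/9 ≈ -18.889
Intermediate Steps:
V(l) = 6 - l/17 (V(l) = 6 + l/(-17) = 6 + l*(-1/17) = 6 - l/17)
(3488 - 1*3598)/V(3) = (3488 - 1*3598)/(6 - 1/17*3) = (3488 - 3598)/(6 - 3/17) = -110/99/17 = -110*17/99 = -170/9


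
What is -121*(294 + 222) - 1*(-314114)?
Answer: 251678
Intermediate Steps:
-121*(294 + 222) - 1*(-314114) = -121*516 + 314114 = -62436 + 314114 = 251678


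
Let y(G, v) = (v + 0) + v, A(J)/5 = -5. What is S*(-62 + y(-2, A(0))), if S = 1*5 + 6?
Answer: -1232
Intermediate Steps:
A(J) = -25 (A(J) = 5*(-5) = -25)
y(G, v) = 2*v (y(G, v) = v + v = 2*v)
S = 11 (S = 5 + 6 = 11)
S*(-62 + y(-2, A(0))) = 11*(-62 + 2*(-25)) = 11*(-62 - 50) = 11*(-112) = -1232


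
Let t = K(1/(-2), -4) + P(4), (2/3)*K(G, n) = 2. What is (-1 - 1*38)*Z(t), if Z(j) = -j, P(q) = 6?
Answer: 351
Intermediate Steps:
K(G, n) = 3 (K(G, n) = (3/2)*2 = 3)
t = 9 (t = 3 + 6 = 9)
(-1 - 1*38)*Z(t) = (-1 - 1*38)*(-1*9) = (-1 - 38)*(-9) = -39*(-9) = 351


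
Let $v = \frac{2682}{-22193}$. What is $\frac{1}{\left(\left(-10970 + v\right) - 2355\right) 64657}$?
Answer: $- \frac{22193}{19120652983399} \approx -1.1607 \cdot 10^{-9}$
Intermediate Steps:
$v = - \frac{2682}{22193}$ ($v = 2682 \left(- \frac{1}{22193}\right) = - \frac{2682}{22193} \approx -0.12085$)
$\frac{1}{\left(\left(-10970 + v\right) - 2355\right) 64657} = \frac{1}{\left(\left(-10970 - \frac{2682}{22193}\right) - 2355\right) 64657} = \frac{1}{- \frac{243459892}{22193} - 2355} \cdot \frac{1}{64657} = \frac{1}{- \frac{295724407}{22193}} \cdot \frac{1}{64657} = \left(- \frac{22193}{295724407}\right) \frac{1}{64657} = - \frac{22193}{19120652983399}$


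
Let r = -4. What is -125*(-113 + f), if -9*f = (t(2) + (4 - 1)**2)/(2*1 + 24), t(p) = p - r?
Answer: 1102375/78 ≈ 14133.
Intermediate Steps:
t(p) = 4 + p (t(p) = p - 1*(-4) = p + 4 = 4 + p)
f = -5/78 (f = -((4 + 2) + (4 - 1)**2)/(9*(2*1 + 24)) = -(6 + 3**2)/(9*(2 + 24)) = -(6 + 9)/(9*26) = -5/(3*26) = -1/9*15/26 = -5/78 ≈ -0.064103)
-125*(-113 + f) = -125*(-113 - 5/78) = -125*(-8819/78) = 1102375/78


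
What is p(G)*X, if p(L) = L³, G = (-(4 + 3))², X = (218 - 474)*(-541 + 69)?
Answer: 14215763968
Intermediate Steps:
X = 120832 (X = -256*(-472) = 120832)
G = 49 (G = (-1*7)² = (-7)² = 49)
p(G)*X = 49³*120832 = 117649*120832 = 14215763968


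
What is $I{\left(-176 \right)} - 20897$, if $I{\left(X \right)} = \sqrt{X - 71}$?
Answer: $-20897 + i \sqrt{247} \approx -20897.0 + 15.716 i$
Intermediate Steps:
$I{\left(X \right)} = \sqrt{-71 + X}$
$I{\left(-176 \right)} - 20897 = \sqrt{-71 - 176} - 20897 = \sqrt{-247} - 20897 = i \sqrt{247} - 20897 = -20897 + i \sqrt{247}$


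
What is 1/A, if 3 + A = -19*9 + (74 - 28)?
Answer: -1/128 ≈ -0.0078125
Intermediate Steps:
A = -128 (A = -3 + (-19*9 + (74 - 28)) = -3 + (-171 + 46) = -3 - 125 = -128)
1/A = 1/(-128) = -1/128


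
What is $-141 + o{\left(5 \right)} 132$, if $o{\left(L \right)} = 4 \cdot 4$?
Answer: $1971$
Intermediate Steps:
$o{\left(L \right)} = 16$
$-141 + o{\left(5 \right)} 132 = -141 + 16 \cdot 132 = -141 + 2112 = 1971$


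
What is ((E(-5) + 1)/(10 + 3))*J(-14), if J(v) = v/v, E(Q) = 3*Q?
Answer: -14/13 ≈ -1.0769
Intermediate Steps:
J(v) = 1
((E(-5) + 1)/(10 + 3))*J(-14) = ((3*(-5) + 1)/(10 + 3))*1 = ((-15 + 1)/13)*1 = -14*1/13*1 = -14/13*1 = -14/13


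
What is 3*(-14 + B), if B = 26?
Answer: 36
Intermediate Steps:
3*(-14 + B) = 3*(-14 + 26) = 3*12 = 36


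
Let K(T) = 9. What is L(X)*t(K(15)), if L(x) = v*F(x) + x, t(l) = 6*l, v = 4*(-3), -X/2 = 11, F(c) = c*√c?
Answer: -1188 + 14256*I*√22 ≈ -1188.0 + 66867.0*I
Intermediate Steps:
F(c) = c^(3/2)
X = -22 (X = -2*11 = -22)
v = -12
L(x) = x - 12*x^(3/2) (L(x) = -12*x^(3/2) + x = x - 12*x^(3/2))
L(X)*t(K(15)) = (-22 - (-264)*I*√22)*(6*9) = (-22 - (-264)*I*√22)*54 = (-22 + 264*I*√22)*54 = -1188 + 14256*I*√22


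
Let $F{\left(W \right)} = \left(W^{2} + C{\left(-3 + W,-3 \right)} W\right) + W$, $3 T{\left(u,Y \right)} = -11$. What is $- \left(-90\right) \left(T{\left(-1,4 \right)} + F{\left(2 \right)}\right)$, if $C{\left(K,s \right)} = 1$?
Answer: $390$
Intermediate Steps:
$T{\left(u,Y \right)} = - \frac{11}{3}$ ($T{\left(u,Y \right)} = \frac{1}{3} \left(-11\right) = - \frac{11}{3}$)
$F{\left(W \right)} = W^{2} + 2 W$ ($F{\left(W \right)} = \left(W^{2} + 1 W\right) + W = \left(W^{2} + W\right) + W = \left(W + W^{2}\right) + W = W^{2} + 2 W$)
$- \left(-90\right) \left(T{\left(-1,4 \right)} + F{\left(2 \right)}\right) = - \left(-90\right) \left(- \frac{11}{3} + 2 \left(2 + 2\right)\right) = - \left(-90\right) \left(- \frac{11}{3} + 2 \cdot 4\right) = - \left(-90\right) \left(- \frac{11}{3} + 8\right) = - \frac{\left(-90\right) 13}{3} = \left(-1\right) \left(-390\right) = 390$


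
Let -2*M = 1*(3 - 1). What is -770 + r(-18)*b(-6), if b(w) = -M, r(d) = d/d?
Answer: -769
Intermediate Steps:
M = -1 (M = -(3 - 1)/2 = -2/2 = -½*2 = -1)
r(d) = 1
b(w) = 1 (b(w) = -1*(-1) = 1)
-770 + r(-18)*b(-6) = -770 + 1*1 = -770 + 1 = -769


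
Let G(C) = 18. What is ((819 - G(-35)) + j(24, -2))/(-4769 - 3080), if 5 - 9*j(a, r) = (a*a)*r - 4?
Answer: -930/7849 ≈ -0.11849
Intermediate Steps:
j(a, r) = 1 - r*a²/9 (j(a, r) = 5/9 - ((a*a)*r - 4)/9 = 5/9 - (a²*r - 4)/9 = 5/9 - (r*a² - 4)/9 = 5/9 - (-4 + r*a²)/9 = 5/9 + (4/9 - r*a²/9) = 1 - r*a²/9)
((819 - G(-35)) + j(24, -2))/(-4769 - 3080) = ((819 - 1*18) + (1 - ⅑*(-2)*24²))/(-4769 - 3080) = ((819 - 18) + (1 - ⅑*(-2)*576))/(-7849) = (801 + (1 + 128))*(-1/7849) = (801 + 129)*(-1/7849) = 930*(-1/7849) = -930/7849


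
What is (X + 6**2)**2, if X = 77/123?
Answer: 20295025/15129 ≈ 1341.5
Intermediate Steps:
X = 77/123 (X = 77*(1/123) = 77/123 ≈ 0.62602)
(X + 6**2)**2 = (77/123 + 6**2)**2 = (77/123 + 36)**2 = (4505/123)**2 = 20295025/15129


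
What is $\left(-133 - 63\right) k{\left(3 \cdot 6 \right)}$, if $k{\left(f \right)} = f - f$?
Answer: $0$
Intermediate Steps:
$k{\left(f \right)} = 0$
$\left(-133 - 63\right) k{\left(3 \cdot 6 \right)} = \left(-133 - 63\right) 0 = \left(-196\right) 0 = 0$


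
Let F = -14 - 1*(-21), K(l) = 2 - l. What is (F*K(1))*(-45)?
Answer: -315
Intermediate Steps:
F = 7 (F = -14 + 21 = 7)
(F*K(1))*(-45) = (7*(2 - 1*1))*(-45) = (7*(2 - 1))*(-45) = (7*1)*(-45) = 7*(-45) = -315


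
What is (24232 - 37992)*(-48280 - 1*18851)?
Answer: 923722560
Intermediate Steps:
(24232 - 37992)*(-48280 - 1*18851) = -13760*(-48280 - 18851) = -13760*(-67131) = 923722560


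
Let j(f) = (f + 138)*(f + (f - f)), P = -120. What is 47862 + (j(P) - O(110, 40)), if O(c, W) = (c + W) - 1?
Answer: 45553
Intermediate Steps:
O(c, W) = -1 + W + c (O(c, W) = (W + c) - 1 = -1 + W + c)
j(f) = f*(138 + f) (j(f) = (138 + f)*(f + 0) = (138 + f)*f = f*(138 + f))
47862 + (j(P) - O(110, 40)) = 47862 + (-120*(138 - 120) - (-1 + 40 + 110)) = 47862 + (-120*18 - 1*149) = 47862 + (-2160 - 149) = 47862 - 2309 = 45553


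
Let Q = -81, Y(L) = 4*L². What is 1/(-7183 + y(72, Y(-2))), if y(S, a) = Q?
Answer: -1/7264 ≈ -0.00013767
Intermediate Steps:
y(S, a) = -81
1/(-7183 + y(72, Y(-2))) = 1/(-7183 - 81) = 1/(-7264) = -1/7264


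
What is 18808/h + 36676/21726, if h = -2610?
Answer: -2897206/525045 ≈ -5.5180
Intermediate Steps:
18808/h + 36676/21726 = 18808/(-2610) + 36676/21726 = 18808*(-1/2610) + 36676*(1/21726) = -9404/1305 + 18338/10863 = -2897206/525045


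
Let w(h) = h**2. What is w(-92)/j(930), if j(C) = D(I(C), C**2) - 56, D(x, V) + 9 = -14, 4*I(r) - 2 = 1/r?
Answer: -8464/79 ≈ -107.14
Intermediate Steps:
I(r) = 1/2 + 1/(4*r) (I(r) = 1/2 + (1/r)/4 = 1/2 + 1/(4*r))
D(x, V) = -23 (D(x, V) = -9 - 14 = -23)
j(C) = -79 (j(C) = -23 - 56 = -79)
w(-92)/j(930) = (-92)**2/(-79) = 8464*(-1/79) = -8464/79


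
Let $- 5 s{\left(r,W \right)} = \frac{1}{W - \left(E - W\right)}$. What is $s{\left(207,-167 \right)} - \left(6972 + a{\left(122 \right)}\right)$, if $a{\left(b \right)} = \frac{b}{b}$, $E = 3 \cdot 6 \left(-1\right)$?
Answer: $- \frac{11017339}{1580} \approx -6973.0$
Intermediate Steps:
$E = -18$ ($E = 18 \left(-1\right) = -18$)
$a{\left(b \right)} = 1$
$s{\left(r,W \right)} = - \frac{1}{5 \left(18 + 2 W\right)}$ ($s{\left(r,W \right)} = - \frac{1}{5 \left(W + \left(W - -18\right)\right)} = - \frac{1}{5 \left(W + \left(W + 18\right)\right)} = - \frac{1}{5 \left(W + \left(18 + W\right)\right)} = - \frac{1}{5 \left(18 + 2 W\right)}$)
$s{\left(207,-167 \right)} - \left(6972 + a{\left(122 \right)}\right) = - \frac{1}{90 + 10 \left(-167\right)} - \left(6972 + 1\right) = - \frac{1}{90 - 1670} - 6973 = - \frac{1}{-1580} - 6973 = \left(-1\right) \left(- \frac{1}{1580}\right) - 6973 = \frac{1}{1580} - 6973 = - \frac{11017339}{1580}$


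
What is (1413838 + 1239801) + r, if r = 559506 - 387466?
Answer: 2825679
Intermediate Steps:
r = 172040
(1413838 + 1239801) + r = (1413838 + 1239801) + 172040 = 2653639 + 172040 = 2825679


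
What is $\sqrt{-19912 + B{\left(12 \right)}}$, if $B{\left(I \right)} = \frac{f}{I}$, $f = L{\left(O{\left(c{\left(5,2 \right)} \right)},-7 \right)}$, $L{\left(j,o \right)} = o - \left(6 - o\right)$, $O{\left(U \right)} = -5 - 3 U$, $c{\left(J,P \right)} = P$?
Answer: $\frac{i \sqrt{179223}}{3} \approx 141.12 i$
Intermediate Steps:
$L{\left(j,o \right)} = -6 + 2 o$ ($L{\left(j,o \right)} = o + \left(-6 + o\right) = -6 + 2 o$)
$f = -20$ ($f = -6 + 2 \left(-7\right) = -6 - 14 = -20$)
$B{\left(I \right)} = - \frac{20}{I}$
$\sqrt{-19912 + B{\left(12 \right)}} = \sqrt{-19912 - \frac{20}{12}} = \sqrt{-19912 - \frac{5}{3}} = \sqrt{- \frac{59741}{3}} = \frac{i \sqrt{179223}}{3}$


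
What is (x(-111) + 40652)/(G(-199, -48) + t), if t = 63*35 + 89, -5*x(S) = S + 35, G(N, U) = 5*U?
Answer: 101668/5135 ≈ 19.799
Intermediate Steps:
x(S) = -7 - S/5 (x(S) = -(S + 35)/5 = -(35 + S)/5 = -7 - S/5)
t = 2294 (t = 2205 + 89 = 2294)
(x(-111) + 40652)/(G(-199, -48) + t) = ((-7 - ⅕*(-111)) + 40652)/(5*(-48) + 2294) = ((-7 + 111/5) + 40652)/(-240 + 2294) = (76/5 + 40652)/2054 = (203336/5)*(1/2054) = 101668/5135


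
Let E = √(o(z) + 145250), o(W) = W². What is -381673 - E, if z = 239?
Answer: -381673 - √202371 ≈ -3.8212e+5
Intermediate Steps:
E = √202371 (E = √(239² + 145250) = √(57121 + 145250) = √202371 ≈ 449.86)
-381673 - E = -381673 - √202371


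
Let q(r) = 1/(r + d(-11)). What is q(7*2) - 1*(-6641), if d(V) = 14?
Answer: 185949/28 ≈ 6641.0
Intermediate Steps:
q(r) = 1/(14 + r) (q(r) = 1/(r + 14) = 1/(14 + r))
q(7*2) - 1*(-6641) = 1/(14 + 7*2) - 1*(-6641) = 1/(14 + 14) + 6641 = 1/28 + 6641 = 185949/28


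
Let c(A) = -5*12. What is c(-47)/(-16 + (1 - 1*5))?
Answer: 3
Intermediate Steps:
c(A) = -60
c(-47)/(-16 + (1 - 1*5)) = -60/(-16 + (1 - 1*5)) = -60/(-16 + (1 - 5)) = -60/(-16 - 4) = -60/(-20) = -1/20*(-60) = 3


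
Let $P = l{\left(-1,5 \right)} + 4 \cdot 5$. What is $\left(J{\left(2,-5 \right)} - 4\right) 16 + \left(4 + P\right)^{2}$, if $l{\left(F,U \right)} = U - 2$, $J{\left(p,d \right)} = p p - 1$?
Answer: $713$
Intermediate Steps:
$J{\left(p,d \right)} = -1 + p^{2}$ ($J{\left(p,d \right)} = p^{2} - 1 = -1 + p^{2}$)
$l{\left(F,U \right)} = -2 + U$ ($l{\left(F,U \right)} = U - 2 = -2 + U$)
$P = 23$ ($P = \left(-2 + 5\right) + 4 \cdot 5 = 3 + 20 = 23$)
$\left(J{\left(2,-5 \right)} - 4\right) 16 + \left(4 + P\right)^{2} = \left(\left(-1 + 2^{2}\right) - 4\right) 16 + \left(4 + 23\right)^{2} = \left(\left(-1 + 4\right) - 4\right) 16 + 27^{2} = \left(3 - 4\right) 16 + 729 = \left(-1\right) 16 + 729 = -16 + 729 = 713$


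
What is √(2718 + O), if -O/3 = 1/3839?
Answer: √40057657761/3839 ≈ 52.134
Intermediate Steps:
O = -3/3839 ≈ -0.00078145
√(2718 + O) = √(2718 - 3/3839) = √(10434399/3839) = √40057657761/3839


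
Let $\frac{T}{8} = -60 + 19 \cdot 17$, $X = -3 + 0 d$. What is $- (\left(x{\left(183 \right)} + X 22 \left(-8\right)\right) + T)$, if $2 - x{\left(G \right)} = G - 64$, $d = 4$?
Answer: $-2515$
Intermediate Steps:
$x{\left(G \right)} = 66 - G$ ($x{\left(G \right)} = 2 - \left(G - 64\right) = 2 - \left(-64 + G\right) = 66 - G$)
$X = -3$ ($X = -3 + 0 \cdot 4 = -3 + 0 = -3$)
$T = 2104$ ($T = 8 \left(-60 + 19 \cdot 17\right) = 8 \left(-60 + 323\right) = 8 \cdot 263 = 2104$)
$- (\left(x{\left(183 \right)} + X 22 \left(-8\right)\right) + T) = - (\left(\left(66 - 183\right) + \left(-3\right) 22 \left(-8\right)\right) + 2104) = - (\left(\left(66 - 183\right) - -528\right) + 2104) = - (\left(-117 + 528\right) + 2104) = - (411 + 2104) = \left(-1\right) 2515 = -2515$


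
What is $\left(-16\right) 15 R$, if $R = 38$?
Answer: $-9120$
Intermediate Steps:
$\left(-16\right) 15 R = \left(-16\right) 15 \cdot 38 = \left(-240\right) 38 = -9120$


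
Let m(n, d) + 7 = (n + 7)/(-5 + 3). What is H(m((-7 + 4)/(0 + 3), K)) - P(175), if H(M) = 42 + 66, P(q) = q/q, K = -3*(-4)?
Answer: 107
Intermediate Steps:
K = 12
P(q) = 1
m(n, d) = -21/2 - n/2 (m(n, d) = -7 + (n + 7)/(-5 + 3) = -7 + (7 + n)/(-2) = -7 + (7 + n)*(-½) = -7 + (-7/2 - n/2) = -21/2 - n/2)
H(M) = 108
H(m((-7 + 4)/(0 + 3), K)) - P(175) = 108 - 1*1 = 108 - 1 = 107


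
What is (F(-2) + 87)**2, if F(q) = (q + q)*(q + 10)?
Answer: 3025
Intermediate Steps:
F(q) = 2*q*(10 + q) (F(q) = (2*q)*(10 + q) = 2*q*(10 + q))
(F(-2) + 87)**2 = (2*(-2)*(10 - 2) + 87)**2 = (2*(-2)*8 + 87)**2 = (-32 + 87)**2 = 55**2 = 3025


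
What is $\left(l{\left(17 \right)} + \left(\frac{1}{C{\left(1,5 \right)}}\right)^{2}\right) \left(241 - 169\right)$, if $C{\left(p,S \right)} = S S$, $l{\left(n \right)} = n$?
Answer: $\frac{765072}{625} \approx 1224.1$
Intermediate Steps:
$C{\left(p,S \right)} = S^{2}$
$\left(l{\left(17 \right)} + \left(\frac{1}{C{\left(1,5 \right)}}\right)^{2}\right) \left(241 - 169\right) = \left(17 + \left(\frac{1}{5^{2}}\right)^{2}\right) \left(241 - 169\right) = \left(17 + \left(\frac{1}{25}\right)^{2}\right) \left(241 - 169\right) = \left(17 + \left(\frac{1}{25}\right)^{2}\right) 72 = \left(17 + \frac{1}{625}\right) 72 = \frac{10626}{625} \cdot 72 = \frac{765072}{625}$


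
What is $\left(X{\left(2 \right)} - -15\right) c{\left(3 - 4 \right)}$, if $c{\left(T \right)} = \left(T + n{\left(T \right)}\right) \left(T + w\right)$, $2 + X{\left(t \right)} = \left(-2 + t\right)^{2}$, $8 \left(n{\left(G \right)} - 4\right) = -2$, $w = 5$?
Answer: $143$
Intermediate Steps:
$n{\left(G \right)} = \frac{15}{4}$ ($n{\left(G \right)} = 4 + \frac{1}{8} \left(-2\right) = 4 - \frac{1}{4} = \frac{15}{4}$)
$X{\left(t \right)} = -2 + \left(-2 + t\right)^{2}$
$c{\left(T \right)} = \left(5 + T\right) \left(\frac{15}{4} + T\right)$ ($c{\left(T \right)} = \left(T + \frac{15}{4}\right) \left(T + 5\right) = \left(\frac{15}{4} + T\right) \left(5 + T\right) = \left(5 + T\right) \left(\frac{15}{4} + T\right)$)
$\left(X{\left(2 \right)} - -15\right) c{\left(3 - 4 \right)} = \left(\left(-2 + \left(-2 + 2\right)^{2}\right) - -15\right) \left(\frac{75}{4} + \left(3 - 4\right)^{2} + \frac{35 \left(3 - 4\right)}{4}\right) = \left(\left(-2 + 0^{2}\right) + \left(-9 + 24\right)\right) \left(\frac{75}{4} + \left(3 - 4\right)^{2} + \frac{35 \left(3 - 4\right)}{4}\right) = \left(\left(-2 + 0\right) + 15\right) \left(\frac{75}{4} + \left(-1\right)^{2} + \frac{35}{4} \left(-1\right)\right) = \left(-2 + 15\right) \left(\frac{75}{4} + 1 - \frac{35}{4}\right) = 13 \cdot 11 = 143$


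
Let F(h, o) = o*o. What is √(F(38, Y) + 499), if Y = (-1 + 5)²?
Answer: √755 ≈ 27.477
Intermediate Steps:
Y = 16 (Y = 4² = 16)
F(h, o) = o²
√(F(38, Y) + 499) = √(16² + 499) = √(256 + 499) = √755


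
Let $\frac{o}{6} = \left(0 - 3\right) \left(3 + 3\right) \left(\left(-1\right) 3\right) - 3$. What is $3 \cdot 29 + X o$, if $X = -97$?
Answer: $-29595$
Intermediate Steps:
$o = 306$ ($o = 6 \left(\left(0 - 3\right) \left(3 + 3\right) \left(\left(-1\right) 3\right) - 3\right) = 6 \left(\left(-3\right) 6 \left(-3\right) - 3\right) = 6 \left(\left(-18\right) \left(-3\right) - 3\right) = 6 \left(54 - 3\right) = 6 \cdot 51 = 306$)
$3 \cdot 29 + X o = 3 \cdot 29 - 29682 = 87 - 29682 = -29595$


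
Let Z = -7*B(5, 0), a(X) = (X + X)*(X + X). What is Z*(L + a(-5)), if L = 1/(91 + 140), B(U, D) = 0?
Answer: 0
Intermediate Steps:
a(X) = 4*X² (a(X) = (2*X)*(2*X) = 4*X²)
Z = 0 (Z = -7*0 = 0)
L = 1/231 ≈ 0.0043290
Z*(L + a(-5)) = 0*(1/231 + 4*(-5)²) = 0*(1/231 + 4*25) = 0*(1/231 + 100) = 0*(23101/231) = 0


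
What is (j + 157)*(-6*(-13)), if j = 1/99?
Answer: 404144/33 ≈ 12247.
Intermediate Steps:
j = 1/99 ≈ 0.010101
(j + 157)*(-6*(-13)) = (1/99 + 157)*(-6*(-13)) = (15544/99)*78 = 404144/33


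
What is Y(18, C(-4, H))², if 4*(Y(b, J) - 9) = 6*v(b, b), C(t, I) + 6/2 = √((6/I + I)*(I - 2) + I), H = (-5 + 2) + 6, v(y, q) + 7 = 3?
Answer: 9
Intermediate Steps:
v(y, q) = -4 (v(y, q) = -7 + 3 = -4)
H = 3 (H = -3 + 6 = 3)
C(t, I) = -3 + √(I + (-2 + I)*(I + 6/I)) (C(t, I) = -3 + √((6/I + I)*(I - 2) + I) = -3 + √((I + 6/I)*(-2 + I) + I) = -3 + √((-2 + I)*(I + 6/I) + I) = -3 + √(I + (-2 + I)*(I + 6/I)))
Y(b, J) = 3 (Y(b, J) = 9 + (6*(-4))/4 = 9 + (¼)*(-24) = 9 - 6 = 3)
Y(18, C(-4, H))² = 3² = 9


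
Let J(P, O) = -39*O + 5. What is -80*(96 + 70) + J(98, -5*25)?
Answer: -8400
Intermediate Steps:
J(P, O) = 5 - 39*O
-80*(96 + 70) + J(98, -5*25) = -80*(96 + 70) + (5 - (-195)*25) = -80*166 + (5 - 39*(-125)) = -13280 + (5 + 4875) = -13280 + 4880 = -8400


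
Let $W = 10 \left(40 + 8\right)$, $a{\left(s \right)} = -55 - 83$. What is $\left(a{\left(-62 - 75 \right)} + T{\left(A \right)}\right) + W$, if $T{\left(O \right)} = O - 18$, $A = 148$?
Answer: $472$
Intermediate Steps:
$a{\left(s \right)} = -138$
$T{\left(O \right)} = -18 + O$
$W = 480$ ($W = 10 \cdot 48 = 480$)
$\left(a{\left(-62 - 75 \right)} + T{\left(A \right)}\right) + W = \left(-138 + \left(-18 + 148\right)\right) + 480 = \left(-138 + 130\right) + 480 = -8 + 480 = 472$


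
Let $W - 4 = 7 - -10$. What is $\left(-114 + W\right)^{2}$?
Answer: $8649$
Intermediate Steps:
$W = 21$ ($W = 4 + \left(7 - -10\right) = 4 + \left(7 + 10\right) = 4 + 17 = 21$)
$\left(-114 + W\right)^{2} = \left(-114 + 21\right)^{2} = \left(-93\right)^{2} = 8649$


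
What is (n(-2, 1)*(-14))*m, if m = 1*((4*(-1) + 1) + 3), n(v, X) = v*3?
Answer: 0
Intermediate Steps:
n(v, X) = 3*v
m = 0 (m = 1*((-4 + 1) + 3) = 1*(-3 + 3) = 1*0 = 0)
(n(-2, 1)*(-14))*m = ((3*(-2))*(-14))*0 = -6*(-14)*0 = 84*0 = 0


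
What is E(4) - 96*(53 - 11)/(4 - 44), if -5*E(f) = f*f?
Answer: 488/5 ≈ 97.600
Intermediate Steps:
E(f) = -f²/5 (E(f) = -f*f/5 = -f²/5)
E(4) - 96*(53 - 11)/(4 - 44) = -⅕*4² - 96*(53 - 11)/(4 - 44) = -⅕*16 - 4032/(-40) = -16/5 - 4032*(-1)/40 = -16/5 - 96*(-21/20) = -16/5 + 504/5 = 488/5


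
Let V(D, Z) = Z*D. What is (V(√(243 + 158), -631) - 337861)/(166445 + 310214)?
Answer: -337861/476659 - 631*√401/476659 ≈ -0.73532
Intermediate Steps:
V(D, Z) = D*Z
(V(√(243 + 158), -631) - 337861)/(166445 + 310214) = (√(243 + 158)*(-631) - 337861)/(166445 + 310214) = (√401*(-631) - 337861)/476659 = (-631*√401 - 337861)*(1/476659) = (-337861 - 631*√401)*(1/476659) = -337861/476659 - 631*√401/476659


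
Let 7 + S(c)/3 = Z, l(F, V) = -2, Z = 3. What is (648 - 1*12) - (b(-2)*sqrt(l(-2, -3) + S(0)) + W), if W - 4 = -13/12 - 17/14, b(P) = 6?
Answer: 53281/84 - 6*I*sqrt(14) ≈ 634.3 - 22.45*I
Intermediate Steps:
S(c) = -12 (S(c) = -21 + 3*3 = -21 + 9 = -12)
W = 143/84 (W = 4 + (-13/12 - 17/14) = 4 - 193/84 = 143/84 ≈ 1.7024)
(648 - 1*12) - (b(-2)*sqrt(l(-2, -3) + S(0)) + W) = (648 - 1*12) - (6*sqrt(-2 - 12) + 143/84) = (648 - 12) - (6*sqrt(-14) + 143/84) = 636 - (6*(I*sqrt(14)) + 143/84) = 636 - (6*I*sqrt(14) + 143/84) = 636 - (143/84 + 6*I*sqrt(14)) = 636 + (-143/84 - 6*I*sqrt(14)) = 53281/84 - 6*I*sqrt(14)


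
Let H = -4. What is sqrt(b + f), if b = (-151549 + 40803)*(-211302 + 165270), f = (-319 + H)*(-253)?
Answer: sqrt(5097941591) ≈ 71400.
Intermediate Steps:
f = 81719 (f = (-319 - 4)*(-253) = -323*(-253) = 81719)
b = 5097859872 (b = -110746*(-46032) = 5097859872)
sqrt(b + f) = sqrt(5097859872 + 81719) = sqrt(5097941591)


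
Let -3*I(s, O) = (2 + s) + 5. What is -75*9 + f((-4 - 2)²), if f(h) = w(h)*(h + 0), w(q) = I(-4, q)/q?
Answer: -676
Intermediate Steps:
I(s, O) = -7/3 - s/3 (I(s, O) = -((2 + s) + 5)/3 = -(7 + s)/3 = -7/3 - s/3)
w(q) = -1/q (w(q) = (-7/3 - ⅓*(-4))/q = (-7/3 + 4/3)/q = -1/q)
f(h) = -1 (f(h) = (-1/h)*(h + 0) = (-1/h)*h = -1)
-75*9 + f((-4 - 2)²) = -75*9 - 1 = -675 - 1 = -676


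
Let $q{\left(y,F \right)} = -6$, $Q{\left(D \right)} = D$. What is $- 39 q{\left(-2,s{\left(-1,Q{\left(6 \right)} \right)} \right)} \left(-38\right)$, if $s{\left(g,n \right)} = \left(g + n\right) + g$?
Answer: $-8892$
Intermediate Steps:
$s{\left(g,n \right)} = n + 2 g$
$- 39 q{\left(-2,s{\left(-1,Q{\left(6 \right)} \right)} \right)} \left(-38\right) = \left(-39\right) \left(-6\right) \left(-38\right) = 234 \left(-38\right) = -8892$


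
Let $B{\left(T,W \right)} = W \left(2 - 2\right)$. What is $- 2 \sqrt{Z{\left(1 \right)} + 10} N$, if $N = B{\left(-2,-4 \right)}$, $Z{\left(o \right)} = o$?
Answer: $0$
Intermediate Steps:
$B{\left(T,W \right)} = 0$ ($B{\left(T,W \right)} = W 0 = 0$)
$N = 0$
$- 2 \sqrt{Z{\left(1 \right)} + 10} N = - 2 \sqrt{1 + 10} \cdot 0 = - 2 \sqrt{11} \cdot 0 = 0$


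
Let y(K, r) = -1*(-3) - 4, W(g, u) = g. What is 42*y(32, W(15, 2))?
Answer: -42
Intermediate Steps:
y(K, r) = -1 (y(K, r) = 3 - 4 = -1)
42*y(32, W(15, 2)) = 42*(-1) = -42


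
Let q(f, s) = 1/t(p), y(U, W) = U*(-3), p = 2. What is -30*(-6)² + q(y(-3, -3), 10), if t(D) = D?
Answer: -2159/2 ≈ -1079.5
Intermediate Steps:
y(U, W) = -3*U
q(f, s) = ½ (q(f, s) = 1/2 = ½)
-30*(-6)² + q(y(-3, -3), 10) = -30*(-6)² + ½ = -30*36 + ½ = -1080 + ½ = -2159/2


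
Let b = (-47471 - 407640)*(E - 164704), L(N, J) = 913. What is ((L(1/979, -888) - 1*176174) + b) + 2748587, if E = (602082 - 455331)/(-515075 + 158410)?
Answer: 26736094437001911/356665 ≈ 7.4961e+10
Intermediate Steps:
E = -146751/356665 (E = 146751/(-356665) = 146751*(-1/356665) = -146751/356665 ≈ -0.41145)
b = 26735176621684121/356665 (b = (-47471 - 407640)*(-146751/356665 - 164704) = -455111*(-58744298911/356665) = 26735176621684121/356665 ≈ 7.4959e+10)
((L(1/979, -888) - 1*176174) + b) + 2748587 = ((913 - 1*176174) + 26735176621684121/356665) + 2748587 = ((913 - 176174) + 26735176621684121/356665) + 2748587 = (-175261 + 26735176621684121/356665) + 2748587 = 26735114112219556/356665 + 2748587 = 26736094437001911/356665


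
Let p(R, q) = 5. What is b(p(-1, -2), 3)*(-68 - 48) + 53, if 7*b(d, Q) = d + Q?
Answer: -557/7 ≈ -79.571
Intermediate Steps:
b(d, Q) = Q/7 + d/7 (b(d, Q) = (d + Q)/7 = (Q + d)/7 = Q/7 + d/7)
b(p(-1, -2), 3)*(-68 - 48) + 53 = ((⅐)*3 + (⅐)*5)*(-68 - 48) + 53 = (3/7 + 5/7)*(-116) + 53 = (8/7)*(-116) + 53 = -928/7 + 53 = -557/7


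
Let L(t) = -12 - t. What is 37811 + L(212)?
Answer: 37587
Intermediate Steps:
37811 + L(212) = 37811 + (-12 - 1*212) = 37811 + (-12 - 212) = 37811 - 224 = 37587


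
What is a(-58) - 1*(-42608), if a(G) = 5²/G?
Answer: 2471239/58 ≈ 42608.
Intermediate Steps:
a(G) = 25/G
a(-58) - 1*(-42608) = 25/(-58) - 1*(-42608) = 25*(-1/58) + 42608 = -25/58 + 42608 = 2471239/58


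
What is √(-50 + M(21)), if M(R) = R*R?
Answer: √391 ≈ 19.774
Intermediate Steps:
M(R) = R²
√(-50 + M(21)) = √(-50 + 21²) = √(-50 + 441) = √391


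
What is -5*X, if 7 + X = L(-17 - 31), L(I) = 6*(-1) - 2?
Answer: 75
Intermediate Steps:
L(I) = -8 (L(I) = -6 - 2 = -8)
X = -15 (X = -7 - 8 = -15)
-5*X = -5*(-15) = 75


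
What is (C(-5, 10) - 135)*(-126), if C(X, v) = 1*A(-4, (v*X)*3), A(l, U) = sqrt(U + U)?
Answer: 17010 - 1260*I*sqrt(3) ≈ 17010.0 - 2182.4*I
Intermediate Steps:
A(l, U) = sqrt(2)*sqrt(U) (A(l, U) = sqrt(2*U) = sqrt(2)*sqrt(U))
C(X, v) = sqrt(6)*sqrt(X*v) (C(X, v) = 1*(sqrt(2)*sqrt((v*X)*3)) = 1*(sqrt(2)*sqrt((X*v)*3)) = 1*(sqrt(2)*sqrt(3*X*v)) = 1*(sqrt(2)*(sqrt(3)*sqrt(X*v))) = 1*(sqrt(6)*sqrt(X*v)) = sqrt(6)*sqrt(X*v))
(C(-5, 10) - 135)*(-126) = (sqrt(6)*sqrt(-5*10) - 135)*(-126) = (sqrt(6)*sqrt(-50) - 135)*(-126) = (sqrt(6)*(5*I*sqrt(2)) - 135)*(-126) = (10*I*sqrt(3) - 135)*(-126) = (-135 + 10*I*sqrt(3))*(-126) = 17010 - 1260*I*sqrt(3)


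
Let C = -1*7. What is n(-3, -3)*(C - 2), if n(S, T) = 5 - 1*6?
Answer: 9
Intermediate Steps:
n(S, T) = -1 (n(S, T) = 5 - 6 = -1)
C = -7
n(-3, -3)*(C - 2) = -(-7 - 2) = -1*(-9) = 9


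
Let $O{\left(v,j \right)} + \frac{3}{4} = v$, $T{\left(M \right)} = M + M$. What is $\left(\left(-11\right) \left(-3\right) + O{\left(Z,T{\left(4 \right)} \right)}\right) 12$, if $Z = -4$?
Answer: $339$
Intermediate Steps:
$T{\left(M \right)} = 2 M$
$O{\left(v,j \right)} = - \frac{3}{4} + v$
$\left(\left(-11\right) \left(-3\right) + O{\left(Z,T{\left(4 \right)} \right)}\right) 12 = \left(\left(-11\right) \left(-3\right) - \frac{19}{4}\right) 12 = \left(33 - \frac{19}{4}\right) 12 = \frac{113}{4} \cdot 12 = 339$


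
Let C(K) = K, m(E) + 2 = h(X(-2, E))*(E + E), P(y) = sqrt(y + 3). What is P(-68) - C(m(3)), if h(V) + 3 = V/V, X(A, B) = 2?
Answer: 14 + I*sqrt(65) ≈ 14.0 + 8.0623*I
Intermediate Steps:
P(y) = sqrt(3 + y)
h(V) = -2 (h(V) = -3 + V/V = -3 + 1 = -2)
m(E) = -2 - 4*E (m(E) = -2 - 2*(E + E) = -2 - 4*E)
P(-68) - C(m(3)) = sqrt(3 - 68) - (-2 - 4*3) = sqrt(-65) - (-2 - 12) = I*sqrt(65) - 1*(-14) = I*sqrt(65) + 14 = 14 + I*sqrt(65)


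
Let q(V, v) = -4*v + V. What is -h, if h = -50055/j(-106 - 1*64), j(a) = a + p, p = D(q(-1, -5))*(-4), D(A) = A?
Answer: -16685/82 ≈ -203.48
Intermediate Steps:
q(V, v) = V - 4*v
p = -76 (p = (-1 - 4*(-5))*(-4) = (-1 + 20)*(-4) = 19*(-4) = -76)
j(a) = -76 + a (j(a) = a - 76 = -76 + a)
h = 16685/82 (h = -50055/(-76 + (-106 - 1*64)) = -50055/(-76 + (-106 - 64)) = -50055/(-76 - 170) = -50055/(-246) = -50055*(-1/246) = 16685/82 ≈ 203.48)
-h = -1*16685/82 = -16685/82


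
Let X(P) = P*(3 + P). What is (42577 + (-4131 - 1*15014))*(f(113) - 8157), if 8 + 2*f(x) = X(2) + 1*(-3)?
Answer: -191146540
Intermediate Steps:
f(x) = -½ (f(x) = -4 + (2*(3 + 2) + 1*(-3))/2 = -4 + (2*5 - 3)/2 = -4 + (10 - 3)/2 = -4 + (½)*7 = -4 + 7/2 = -½)
(42577 + (-4131 - 1*15014))*(f(113) - 8157) = (42577 + (-4131 - 1*15014))*(-½ - 8157) = (42577 + (-4131 - 15014))*(-16315/2) = (42577 - 19145)*(-16315/2) = 23432*(-16315/2) = -191146540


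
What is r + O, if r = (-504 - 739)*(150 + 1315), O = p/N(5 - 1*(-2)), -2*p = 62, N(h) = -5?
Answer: -9104944/5 ≈ -1.8210e+6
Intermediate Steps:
p = -31 (p = -1/2*62 = -31)
O = 31/5 (O = -31/(-5) = -31*(-1/5) = 31/5 ≈ 6.2000)
r = -1820995 (r = -1243*1465 = -1820995)
r + O = -1820995 + 31/5 = -9104944/5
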